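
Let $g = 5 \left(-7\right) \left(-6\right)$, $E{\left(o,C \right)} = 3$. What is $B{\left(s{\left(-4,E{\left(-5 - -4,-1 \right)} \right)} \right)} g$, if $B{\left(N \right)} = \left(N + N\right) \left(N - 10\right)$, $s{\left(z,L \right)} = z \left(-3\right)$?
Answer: $10080$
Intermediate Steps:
$s{\left(z,L \right)} = - 3 z$
$g = 210$ ($g = \left(-35\right) \left(-6\right) = 210$)
$B{\left(N \right)} = 2 N \left(-10 + N\right)$
$B{\left(s{\left(-4,E{\left(-5 - -4,-1 \right)} \right)} \right)} g = 2 \left(\left(-3\right) \left(-4\right)\right) \left(-10 - -12\right) 210 = 2 \cdot 12 \left(-10 + 12\right) 210 = 2 \cdot 12 \cdot 2 \cdot 210 = 48 \cdot 210 = 10080$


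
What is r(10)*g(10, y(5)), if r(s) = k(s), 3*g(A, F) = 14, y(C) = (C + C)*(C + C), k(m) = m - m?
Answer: 0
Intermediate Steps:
k(m) = 0
y(C) = 4*C**2 (y(C) = (2*C)*(2*C) = 4*C**2)
g(A, F) = 14/3 (g(A, F) = (1/3)*14 = 14/3)
r(s) = 0
r(10)*g(10, y(5)) = 0*(14/3) = 0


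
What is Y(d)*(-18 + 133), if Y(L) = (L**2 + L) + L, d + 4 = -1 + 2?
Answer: 345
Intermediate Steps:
d = -3 (d = -4 + (-1 + 2) = -4 + 1 = -3)
Y(L) = L**2 + 2*L (Y(L) = (L + L**2) + L = L**2 + 2*L)
Y(d)*(-18 + 133) = (-3*(2 - 3))*(-18 + 133) = -3*(-1)*115 = 3*115 = 345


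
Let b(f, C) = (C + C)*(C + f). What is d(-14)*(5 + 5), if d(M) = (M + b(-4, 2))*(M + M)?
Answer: 6160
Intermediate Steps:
b(f, C) = 2*C*(C + f) (b(f, C) = (2*C)*(C + f) = 2*C*(C + f))
d(M) = 2*M*(-8 + M) (d(M) = (M + 2*2*(2 - 4))*(M + M) = (M + 2*2*(-2))*(2*M) = (M - 8)*(2*M) = (-8 + M)*(2*M) = 2*M*(-8 + M))
d(-14)*(5 + 5) = (2*(-14)*(-8 - 14))*(5 + 5) = (2*(-14)*(-22))*10 = 616*10 = 6160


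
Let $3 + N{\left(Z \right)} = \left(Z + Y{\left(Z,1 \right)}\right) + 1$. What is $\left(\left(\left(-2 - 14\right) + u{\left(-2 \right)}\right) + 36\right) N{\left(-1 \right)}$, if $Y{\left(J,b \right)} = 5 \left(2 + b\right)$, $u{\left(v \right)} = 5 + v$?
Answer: $276$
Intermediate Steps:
$Y{\left(J,b \right)} = 10 + 5 b$
$N{\left(Z \right)} = 13 + Z$ ($N{\left(Z \right)} = -3 + \left(\left(Z + \left(10 + 5 \cdot 1\right)\right) + 1\right) = -3 + \left(\left(Z + \left(10 + 5\right)\right) + 1\right) = -3 + \left(\left(Z + 15\right) + 1\right) = -3 + \left(\left(15 + Z\right) + 1\right) = -3 + \left(16 + Z\right) = 13 + Z$)
$\left(\left(\left(-2 - 14\right) + u{\left(-2 \right)}\right) + 36\right) N{\left(-1 \right)} = \left(\left(\left(-2 - 14\right) + \left(5 - 2\right)\right) + 36\right) \left(13 - 1\right) = \left(\left(-16 + 3\right) + 36\right) 12 = \left(-13 + 36\right) 12 = 23 \cdot 12 = 276$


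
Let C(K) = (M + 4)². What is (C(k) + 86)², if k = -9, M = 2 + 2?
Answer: 22500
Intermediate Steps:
M = 4
C(K) = 64 (C(K) = (4 + 4)² = 8² = 64)
(C(k) + 86)² = (64 + 86)² = 150² = 22500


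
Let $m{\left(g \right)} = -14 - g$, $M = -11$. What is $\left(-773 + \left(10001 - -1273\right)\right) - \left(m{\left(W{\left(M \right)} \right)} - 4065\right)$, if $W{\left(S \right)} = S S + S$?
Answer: $14690$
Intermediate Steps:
$W{\left(S \right)} = S + S^{2}$ ($W{\left(S \right)} = S^{2} + S = S + S^{2}$)
$\left(-773 + \left(10001 - -1273\right)\right) - \left(m{\left(W{\left(M \right)} \right)} - 4065\right) = \left(-773 + \left(10001 - -1273\right)\right) - \left(\left(-14 - - 11 \left(1 - 11\right)\right) - 4065\right) = \left(-773 + \left(10001 + 1273\right)\right) - \left(\left(-14 - \left(-11\right) \left(-10\right)\right) - 4065\right) = \left(-773 + 11274\right) - \left(\left(-14 - 110\right) - 4065\right) = 10501 - \left(\left(-14 - 110\right) - 4065\right) = 10501 - \left(-124 - 4065\right) = 10501 - -4189 = 10501 + 4189 = 14690$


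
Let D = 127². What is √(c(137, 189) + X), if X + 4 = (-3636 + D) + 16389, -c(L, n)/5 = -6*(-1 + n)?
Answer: √34518 ≈ 185.79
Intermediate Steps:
c(L, n) = -30 + 30*n (c(L, n) = -(-30)*(-1 + n) = -5*(6 - 6*n) = -30 + 30*n)
D = 16129
X = 28878 (X = -4 + ((-3636 + 16129) + 16389) = -4 + (12493 + 16389) = -4 + 28882 = 28878)
√(c(137, 189) + X) = √((-30 + 30*189) + 28878) = √((-30 + 5670) + 28878) = √(5640 + 28878) = √34518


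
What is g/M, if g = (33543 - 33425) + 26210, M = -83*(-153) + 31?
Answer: 13164/6365 ≈ 2.0682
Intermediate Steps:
M = 12730 (M = 12699 + 31 = 12730)
g = 26328 (g = 118 + 26210 = 26328)
g/M = 26328/12730 = 26328*(1/12730) = 13164/6365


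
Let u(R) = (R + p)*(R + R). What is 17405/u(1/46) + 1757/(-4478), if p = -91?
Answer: -16493487853/3748086 ≈ -4400.5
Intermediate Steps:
u(R) = 2*R*(-91 + R) (u(R) = (R - 91)*(R + R) = (-91 + R)*(2*R) = 2*R*(-91 + R))
17405/u(1/46) + 1757/(-4478) = 17405/((2*(-91 + 1/46)/46)) + 1757/(-4478) = 17405/((2*(1/46)*(-91 + 1/46))) + 1757*(-1/4478) = 17405/((2*(1/46)*(-4185/46))) - 1757/4478 = 17405/(-4185/1058) - 1757/4478 = 17405*(-1058/4185) - 1757/4478 = -3682898/837 - 1757/4478 = -16493487853/3748086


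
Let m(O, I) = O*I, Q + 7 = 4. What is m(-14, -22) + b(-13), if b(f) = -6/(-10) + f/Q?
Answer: 4694/15 ≈ 312.93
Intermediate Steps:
Q = -3 (Q = -7 + 4 = -3)
b(f) = 3/5 - f/3 (b(f) = -6/(-10) + f/(-3) = -6*(-1/10) + f*(-1/3) = 3/5 - f/3)
m(O, I) = I*O
m(-14, -22) + b(-13) = -22*(-14) + (3/5 - 1/3*(-13)) = 308 + (3/5 + 13/3) = 308 + 74/15 = 4694/15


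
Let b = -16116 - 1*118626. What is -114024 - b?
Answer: 20718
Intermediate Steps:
b = -134742 (b = -16116 - 118626 = -134742)
-114024 - b = -114024 - 1*(-134742) = -114024 + 134742 = 20718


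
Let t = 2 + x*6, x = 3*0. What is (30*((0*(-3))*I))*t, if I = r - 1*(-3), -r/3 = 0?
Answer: 0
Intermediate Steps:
r = 0 (r = -3*0 = 0)
I = 3 (I = 0 - 1*(-3) = 0 + 3 = 3)
x = 0
t = 2 (t = 2 + 0*6 = 2 + 0 = 2)
(30*((0*(-3))*I))*t = (30*((0*(-3))*3))*2 = (30*(0*3))*2 = (30*0)*2 = 0*2 = 0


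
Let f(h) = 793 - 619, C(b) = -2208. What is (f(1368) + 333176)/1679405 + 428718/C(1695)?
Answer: -23975170533/123604208 ≈ -193.97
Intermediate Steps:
f(h) = 174
(f(1368) + 333176)/1679405 + 428718/C(1695) = (174 + 333176)/1679405 + 428718/(-2208) = 333350*(1/1679405) + 428718*(-1/2208) = 66670/335881 - 71453/368 = -23975170533/123604208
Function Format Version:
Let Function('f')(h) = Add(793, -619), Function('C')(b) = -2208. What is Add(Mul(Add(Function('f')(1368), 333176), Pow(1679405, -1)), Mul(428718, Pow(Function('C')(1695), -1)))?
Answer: Rational(-23975170533, 123604208) ≈ -193.97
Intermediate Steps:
Function('f')(h) = 174
Add(Mul(Add(Function('f')(1368), 333176), Pow(1679405, -1)), Mul(428718, Pow(Function('C')(1695), -1))) = Add(Mul(Add(174, 333176), Pow(1679405, -1)), Mul(428718, Pow(-2208, -1))) = Add(Mul(333350, Rational(1, 1679405)), Mul(428718, Rational(-1, 2208))) = Add(Rational(66670, 335881), Rational(-71453, 368)) = Rational(-23975170533, 123604208)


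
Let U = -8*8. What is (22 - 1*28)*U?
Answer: 384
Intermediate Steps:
U = -64
(22 - 1*28)*U = (22 - 1*28)*(-64) = (22 - 28)*(-64) = -6*(-64) = 384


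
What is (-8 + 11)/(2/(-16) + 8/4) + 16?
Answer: 88/5 ≈ 17.600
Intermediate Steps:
(-8 + 11)/(2/(-16) + 8/4) + 16 = 3/(2*(-1/16) + 8*(¼)) + 16 = 3/(-⅛ + 2) + 16 = 3/(15/8) + 16 = (8/15)*3 + 16 = 8/5 + 16 = 88/5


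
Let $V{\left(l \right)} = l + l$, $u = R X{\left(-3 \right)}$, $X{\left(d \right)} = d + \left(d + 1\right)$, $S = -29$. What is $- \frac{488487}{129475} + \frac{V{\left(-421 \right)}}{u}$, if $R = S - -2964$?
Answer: $- \frac{282381151}{76001825} \approx -3.7155$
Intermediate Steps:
$X{\left(d \right)} = 1 + 2 d$ ($X{\left(d \right)} = d + \left(1 + d\right) = 1 + 2 d$)
$R = 2935$ ($R = -29 - -2964 = -29 + 2964 = 2935$)
$u = -14675$ ($u = 2935 \left(1 + 2 \left(-3\right)\right) = 2935 \left(1 - 6\right) = 2935 \left(-5\right) = -14675$)
$V{\left(l \right)} = 2 l$
$- \frac{488487}{129475} + \frac{V{\left(-421 \right)}}{u} = - \frac{488487}{129475} + \frac{2 \left(-421\right)}{-14675} = \left(-488487\right) \frac{1}{129475} - - \frac{842}{14675} = - \frac{488487}{129475} + \frac{842}{14675} = - \frac{282381151}{76001825}$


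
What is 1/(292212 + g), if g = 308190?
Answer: 1/600402 ≈ 1.6656e-6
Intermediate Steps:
1/(292212 + g) = 1/(292212 + 308190) = 1/600402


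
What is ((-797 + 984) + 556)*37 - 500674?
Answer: -473183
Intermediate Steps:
((-797 + 984) + 556)*37 - 500674 = (187 + 556)*37 - 500674 = 743*37 - 500674 = 27491 - 500674 = -473183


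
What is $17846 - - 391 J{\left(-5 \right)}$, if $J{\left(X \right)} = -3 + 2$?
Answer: $17455$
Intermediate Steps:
$J{\left(X \right)} = -1$
$17846 - - 391 J{\left(-5 \right)} = 17846 - \left(-391\right) \left(-1\right) = 17846 - 391 = 17455$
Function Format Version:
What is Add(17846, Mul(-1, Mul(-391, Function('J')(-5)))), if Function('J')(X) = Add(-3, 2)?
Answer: 17455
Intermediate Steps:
Function('J')(X) = -1
Add(17846, Mul(-1, Mul(-391, Function('J')(-5)))) = Add(17846, Mul(-1, Mul(-391, -1))) = Add(17846, Mul(-1, 391)) = Add(17846, -391) = 17455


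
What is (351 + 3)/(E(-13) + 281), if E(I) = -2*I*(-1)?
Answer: 118/85 ≈ 1.3882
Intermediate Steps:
E(I) = 2*I
(351 + 3)/(E(-13) + 281) = (351 + 3)/(2*(-13) + 281) = 354/(-26 + 281) = 354/255 = 354*(1/255) = 118/85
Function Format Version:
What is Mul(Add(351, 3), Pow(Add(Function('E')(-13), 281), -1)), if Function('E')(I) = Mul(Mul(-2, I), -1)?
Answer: Rational(118, 85) ≈ 1.3882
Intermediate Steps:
Function('E')(I) = Mul(2, I)
Mul(Add(351, 3), Pow(Add(Function('E')(-13), 281), -1)) = Mul(Add(351, 3), Pow(Add(Mul(2, -13), 281), -1)) = Mul(354, Pow(Add(-26, 281), -1)) = Mul(354, Pow(255, -1)) = Mul(354, Rational(1, 255)) = Rational(118, 85)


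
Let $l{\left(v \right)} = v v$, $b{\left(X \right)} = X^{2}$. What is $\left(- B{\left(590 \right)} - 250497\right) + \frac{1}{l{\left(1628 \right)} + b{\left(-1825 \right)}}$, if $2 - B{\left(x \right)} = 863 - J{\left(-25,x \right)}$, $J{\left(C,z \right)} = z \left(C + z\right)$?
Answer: $- \frac{3486844512873}{5981009} \approx -5.8299 \cdot 10^{5}$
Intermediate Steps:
$l{\left(v \right)} = v^{2}$
$B{\left(x \right)} = -861 + x \left(-25 + x\right)$ ($B{\left(x \right)} = 2 - \left(863 - x \left(-25 + x\right)\right) = 2 + \left(-863 + x \left(-25 + x\right)\right) = -861 + x \left(-25 + x\right)$)
$\left(- B{\left(590 \right)} - 250497\right) + \frac{1}{l{\left(1628 \right)} + b{\left(-1825 \right)}} = \left(- (-861 + 590 \left(-25 + 590\right)) - 250497\right) + \frac{1}{1628^{2} + \left(-1825\right)^{2}} = \left(- (-861 + 590 \cdot 565) - 250497\right) + \frac{1}{2650384 + 3330625} = \left(- (-861 + 333350) - 250497\right) + \frac{1}{5981009} = \left(\left(-1\right) 332489 - 250497\right) + \frac{1}{5981009} = \left(-332489 - 250497\right) + \frac{1}{5981009} = -582986 + \frac{1}{5981009} = - \frac{3486844512873}{5981009}$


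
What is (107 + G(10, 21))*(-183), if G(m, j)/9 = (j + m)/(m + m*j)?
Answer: -4358877/220 ≈ -19813.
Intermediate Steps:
G(m, j) = 9*(j + m)/(m + j*m) (G(m, j) = 9*((j + m)/(m + m*j)) = 9*((j + m)/(m + j*m)) = 9*(j + m)/(m + j*m))
(107 + G(10, 21))*(-183) = (107 + 9*(21 + 10)/(10*(1 + 21)))*(-183) = (107 + 9*(⅒)*31/22)*(-183) = (107 + 9*(⅒)*(1/22)*31)*(-183) = (107 + 279/220)*(-183) = (23819/220)*(-183) = -4358877/220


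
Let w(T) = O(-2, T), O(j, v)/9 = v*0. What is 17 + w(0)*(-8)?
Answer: 17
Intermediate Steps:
O(j, v) = 0 (O(j, v) = 9*(v*0) = 9*0 = 0)
w(T) = 0
17 + w(0)*(-8) = 17 + 0*(-8) = 17 + 0 = 17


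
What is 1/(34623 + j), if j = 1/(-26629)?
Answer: 26629/921975866 ≈ 2.8883e-5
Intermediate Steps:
j = -1/26629 ≈ -3.7553e-5
1/(34623 + j) = 1/(34623 - 1/26629) = 1/(921975866/26629) = 26629/921975866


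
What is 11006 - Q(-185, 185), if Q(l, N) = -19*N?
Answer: 14521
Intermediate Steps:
11006 - Q(-185, 185) = 11006 - (-19)*185 = 11006 - 1*(-3515) = 11006 + 3515 = 14521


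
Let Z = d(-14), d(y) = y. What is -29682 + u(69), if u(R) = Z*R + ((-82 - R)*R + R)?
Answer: -40998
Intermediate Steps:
Z = -14
u(R) = -13*R + R*(-82 - R) (u(R) = -14*R + ((-82 - R)*R + R) = -14*R + (R*(-82 - R) + R) = -14*R + (R + R*(-82 - R)) = -13*R + R*(-82 - R))
-29682 + u(69) = -29682 - 1*69*(95 + 69) = -29682 - 1*69*164 = -29682 - 11316 = -40998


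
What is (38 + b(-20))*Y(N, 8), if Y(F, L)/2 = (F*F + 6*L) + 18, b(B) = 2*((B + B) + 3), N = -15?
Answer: -20952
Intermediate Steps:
b(B) = 6 + 4*B (b(B) = 2*(2*B + 3) = 2*(3 + 2*B) = 6 + 4*B)
Y(F, L) = 36 + 2*F² + 12*L (Y(F, L) = 2*((F*F + 6*L) + 18) = 2*((F² + 6*L) + 18) = 2*(18 + F² + 6*L) = 36 + 2*F² + 12*L)
(38 + b(-20))*Y(N, 8) = (38 + (6 + 4*(-20)))*(36 + 2*(-15)² + 12*8) = (38 + (6 - 80))*(36 + 2*225 + 96) = (38 - 74)*(36 + 450 + 96) = -36*582 = -20952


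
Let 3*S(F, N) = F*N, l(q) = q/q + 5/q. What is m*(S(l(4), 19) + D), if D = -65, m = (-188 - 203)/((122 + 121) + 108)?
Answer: 79373/1404 ≈ 56.533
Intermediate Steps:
l(q) = 1 + 5/q
m = -391/351 (m = -391/(243 + 108) = -391/351 ≈ -1.1140)
S(F, N) = F*N/3 (S(F, N) = (F*N)/3 = F*N/3)
m*(S(l(4), 19) + D) = -391*((1/3)*((5 + 4)/4)*19 - 65)/351 = -391*((1/3)*((1/4)*9)*19 - 65)/351 = -391*((1/3)*(9/4)*19 - 65)/351 = -391*(57/4 - 65)/351 = -391/351*(-203/4) = 79373/1404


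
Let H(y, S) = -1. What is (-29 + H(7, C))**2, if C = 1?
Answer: 900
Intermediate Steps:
(-29 + H(7, C))**2 = (-29 - 1)**2 = (-30)**2 = 900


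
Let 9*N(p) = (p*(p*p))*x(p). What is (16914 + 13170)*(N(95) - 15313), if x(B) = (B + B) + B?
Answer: 816326191208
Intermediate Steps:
x(B) = 3*B (x(B) = 2*B + B = 3*B)
N(p) = p**4/3 (N(p) = ((p*(p*p))*(3*p))/9 = ((p*p**2)*(3*p))/9 = (p**3*(3*p))/9 = (3*p**4)/9 = p**4/3)
(16914 + 13170)*(N(95) - 15313) = (16914 + 13170)*((1/3)*95**4 - 15313) = 30084*((1/3)*81450625 - 15313) = 30084*(81450625/3 - 15313) = 30084*(81404686/3) = 816326191208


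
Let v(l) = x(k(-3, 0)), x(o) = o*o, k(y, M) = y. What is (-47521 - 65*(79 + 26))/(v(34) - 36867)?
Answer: 27173/18429 ≈ 1.4745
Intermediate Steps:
x(o) = o**2
v(l) = 9 (v(l) = (-3)**2 = 9)
(-47521 - 65*(79 + 26))/(v(34) - 36867) = (-47521 - 65*(79 + 26))/(9 - 36867) = (-47521 - 65*105)/(-36858) = (-47521 - 6825)*(-1/36858) = -54346*(-1/36858) = 27173/18429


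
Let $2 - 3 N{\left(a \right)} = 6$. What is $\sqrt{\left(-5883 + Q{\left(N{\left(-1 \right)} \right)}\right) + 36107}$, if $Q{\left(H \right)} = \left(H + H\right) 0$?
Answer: $4 \sqrt{1889} \approx 173.85$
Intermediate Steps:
$N{\left(a \right)} = - \frac{4}{3}$ ($N{\left(a \right)} = \frac{2}{3} - 2 = - \frac{4}{3}$)
$Q{\left(H \right)} = 0$ ($Q{\left(H \right)} = 2 H 0 = 0$)
$\sqrt{\left(-5883 + Q{\left(N{\left(-1 \right)} \right)}\right) + 36107} = \sqrt{\left(-5883 + 0\right) + 36107} = \sqrt{-5883 + 36107} = \sqrt{30224} = 4 \sqrt{1889}$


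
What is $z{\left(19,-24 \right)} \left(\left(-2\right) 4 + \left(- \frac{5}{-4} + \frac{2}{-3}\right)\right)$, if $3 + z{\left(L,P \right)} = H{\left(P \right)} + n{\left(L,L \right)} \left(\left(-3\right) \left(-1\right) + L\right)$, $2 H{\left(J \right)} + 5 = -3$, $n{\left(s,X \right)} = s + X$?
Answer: $- \frac{73781}{12} \approx -6148.4$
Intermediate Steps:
$n{\left(s,X \right)} = X + s$
$H{\left(J \right)} = -4$ ($H{\left(J \right)} = - \frac{5}{2} + \frac{1}{2} \left(-3\right) = - \frac{5}{2} - \frac{3}{2} = -4$)
$z{\left(L,P \right)} = -7 + 2 L \left(3 + L\right)$ ($z{\left(L,P \right)} = -3 + \left(-4 + \left(L + L\right) \left(\left(-3\right) \left(-1\right) + L\right)\right) = -3 + \left(-4 + 2 L \left(3 + L\right)\right) = -7 + 2 L \left(3 + L\right)$)
$z{\left(19,-24 \right)} \left(\left(-2\right) 4 + \left(- \frac{5}{-4} + \frac{2}{-3}\right)\right) = \left(-7 + 2 \cdot 19^{2} + 6 \cdot 19\right) \left(\left(-2\right) 4 + \left(- \frac{5}{-4} + \frac{2}{-3}\right)\right) = \left(-7 + 2 \cdot 361 + 114\right) \left(-8 + \left(\left(-5\right) \left(- \frac{1}{4}\right) + 2 \left(- \frac{1}{3}\right)\right)\right) = \left(-7 + 722 + 114\right) \left(-8 + \left(\frac{5}{4} - \frac{2}{3}\right)\right) = 829 \left(-8 + \frac{7}{12}\right) = 829 \left(- \frac{89}{12}\right) = - \frac{73781}{12}$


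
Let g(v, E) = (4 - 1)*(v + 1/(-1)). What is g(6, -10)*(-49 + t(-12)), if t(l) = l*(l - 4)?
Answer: 2145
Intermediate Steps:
t(l) = l*(-4 + l)
g(v, E) = -3 + 3*v (g(v, E) = 3*(v - 1) = 3*(-1 + v) = -3 + 3*v)
g(6, -10)*(-49 + t(-12)) = (-3 + 3*6)*(-49 - 12*(-4 - 12)) = (-3 + 18)*(-49 - 12*(-16)) = 15*(-49 + 192) = 15*143 = 2145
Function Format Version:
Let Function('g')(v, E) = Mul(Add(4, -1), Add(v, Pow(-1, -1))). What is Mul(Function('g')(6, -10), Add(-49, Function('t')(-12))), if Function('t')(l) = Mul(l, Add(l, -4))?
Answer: 2145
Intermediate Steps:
Function('t')(l) = Mul(l, Add(-4, l))
Function('g')(v, E) = Add(-3, Mul(3, v)) (Function('g')(v, E) = Mul(3, Add(v, -1)) = Mul(3, Add(-1, v)) = Add(-3, Mul(3, v)))
Mul(Function('g')(6, -10), Add(-49, Function('t')(-12))) = Mul(Add(-3, Mul(3, 6)), Add(-49, Mul(-12, Add(-4, -12)))) = Mul(Add(-3, 18), Add(-49, Mul(-12, -16))) = Mul(15, Add(-49, 192)) = Mul(15, 143) = 2145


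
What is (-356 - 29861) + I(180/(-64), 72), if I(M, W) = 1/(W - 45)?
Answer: -815858/27 ≈ -30217.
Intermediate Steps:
I(M, W) = 1/(-45 + W)
(-356 - 29861) + I(180/(-64), 72) = (-356 - 29861) + 1/(-45 + 72) = -30217 + 1/27 = -815858/27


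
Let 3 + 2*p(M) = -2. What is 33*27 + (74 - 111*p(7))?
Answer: 2485/2 ≈ 1242.5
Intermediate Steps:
p(M) = -5/2 (p(M) = -3/2 + (½)*(-2) = -3/2 - 1 = -5/2)
33*27 + (74 - 111*p(7)) = 33*27 + (74 - 111*(-5/2)) = 891 + (74 + 555/2) = 891 + 703/2 = 2485/2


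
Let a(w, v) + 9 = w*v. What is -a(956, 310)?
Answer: -296351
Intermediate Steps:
a(w, v) = -9 + v*w (a(w, v) = -9 + w*v = -9 + v*w)
-a(956, 310) = -(-9 + 310*956) = -(-9 + 296360) = -1*296351 = -296351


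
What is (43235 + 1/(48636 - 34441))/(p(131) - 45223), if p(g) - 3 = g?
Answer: -613720826/640038355 ≈ -0.95888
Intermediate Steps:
p(g) = 3 + g
(43235 + 1/(48636 - 34441))/(p(131) - 45223) = (43235 + 1/(48636 - 34441))/((3 + 131) - 45223) = (43235 + 1/14195)/(134 - 45223) = (43235 + 1/14195)/(-45089) = (613720826/14195)*(-1/45089) = -613720826/640038355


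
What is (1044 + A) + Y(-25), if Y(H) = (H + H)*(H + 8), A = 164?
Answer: 2058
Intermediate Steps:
Y(H) = 2*H*(8 + H) (Y(H) = (2*H)*(8 + H) = 2*H*(8 + H))
(1044 + A) + Y(-25) = (1044 + 164) + 2*(-25)*(8 - 25) = 1208 + 2*(-25)*(-17) = 1208 + 850 = 2058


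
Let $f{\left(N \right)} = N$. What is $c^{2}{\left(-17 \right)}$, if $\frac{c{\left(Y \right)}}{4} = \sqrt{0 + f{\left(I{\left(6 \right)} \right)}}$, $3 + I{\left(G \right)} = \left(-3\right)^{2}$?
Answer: $96$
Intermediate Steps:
$I{\left(G \right)} = 6$ ($I{\left(G \right)} = -3 + \left(-3\right)^{2} = -3 + 9 = 6$)
$c{\left(Y \right)} = 4 \sqrt{6}$ ($c{\left(Y \right)} = 4 \sqrt{0 + 6} = 4 \sqrt{6}$)
$c^{2}{\left(-17 \right)} = \left(4 \sqrt{6}\right)^{2} = 96$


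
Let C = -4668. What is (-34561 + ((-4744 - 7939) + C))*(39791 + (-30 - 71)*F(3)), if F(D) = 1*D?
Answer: -2049901056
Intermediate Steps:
F(D) = D
(-34561 + ((-4744 - 7939) + C))*(39791 + (-30 - 71)*F(3)) = (-34561 + ((-4744 - 7939) - 4668))*(39791 + (-30 - 71)*3) = (-34561 + (-12683 - 4668))*(39791 - 101*3) = (-34561 - 17351)*(39791 - 303) = -51912*39488 = -2049901056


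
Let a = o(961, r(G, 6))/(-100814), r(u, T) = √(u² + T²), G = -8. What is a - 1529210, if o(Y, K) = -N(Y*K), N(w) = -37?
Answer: -154165776977/100814 ≈ -1.5292e+6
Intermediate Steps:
r(u, T) = √(T² + u²)
o(Y, K) = 37 (o(Y, K) = -1*(-37) = 37)
a = -37/100814 (a = 37/(-100814) = 37*(-1/100814) = -37/100814 ≈ -0.00036701)
a - 1529210 = -37/100814 - 1529210 = -154165776977/100814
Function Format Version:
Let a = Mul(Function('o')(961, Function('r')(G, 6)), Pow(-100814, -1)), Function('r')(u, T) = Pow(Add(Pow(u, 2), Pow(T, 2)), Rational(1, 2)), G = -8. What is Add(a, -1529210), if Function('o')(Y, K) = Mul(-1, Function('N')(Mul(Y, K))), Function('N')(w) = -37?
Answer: Rational(-154165776977, 100814) ≈ -1.5292e+6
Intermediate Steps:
Function('r')(u, T) = Pow(Add(Pow(T, 2), Pow(u, 2)), Rational(1, 2))
Function('o')(Y, K) = 37 (Function('o')(Y, K) = Mul(-1, -37) = 37)
a = Rational(-37, 100814) (a = Mul(37, Pow(-100814, -1)) = Mul(37, Rational(-1, 100814)) = Rational(-37, 100814) ≈ -0.00036701)
Add(a, -1529210) = Add(Rational(-37, 100814), -1529210) = Rational(-154165776977, 100814)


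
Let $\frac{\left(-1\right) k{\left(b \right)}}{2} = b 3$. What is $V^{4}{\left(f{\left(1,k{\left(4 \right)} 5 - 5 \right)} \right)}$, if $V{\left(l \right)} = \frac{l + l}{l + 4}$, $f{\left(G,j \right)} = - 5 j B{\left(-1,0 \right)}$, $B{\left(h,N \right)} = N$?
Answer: $0$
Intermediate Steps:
$k{\left(b \right)} = - 6 b$ ($k{\left(b \right)} = - 2 b 3 = - 2 \cdot 3 b = - 6 b$)
$f{\left(G,j \right)} = 0$ ($f{\left(G,j \right)} = - 5 j 0 = 0$)
$V{\left(l \right)} = \frac{2 l}{4 + l}$
$V^{4}{\left(f{\left(1,k{\left(4 \right)} 5 - 5 \right)} \right)} = \left(2 \cdot 0 \frac{1}{4 + 0}\right)^{4} = \left(2 \cdot 0 \cdot \frac{1}{4}\right)^{4} = 0^{4} = 0$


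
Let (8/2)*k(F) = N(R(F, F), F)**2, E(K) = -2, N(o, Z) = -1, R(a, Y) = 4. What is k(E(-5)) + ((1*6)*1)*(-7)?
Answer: -167/4 ≈ -41.750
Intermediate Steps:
k(F) = 1/4 (k(F) = (1/4)*(-1)**2 = (1/4)*1 = 1/4)
k(E(-5)) + ((1*6)*1)*(-7) = 1/4 + ((1*6)*1)*(-7) = 1/4 + (6*1)*(-7) = 1/4 + 6*(-7) = 1/4 - 42 = -167/4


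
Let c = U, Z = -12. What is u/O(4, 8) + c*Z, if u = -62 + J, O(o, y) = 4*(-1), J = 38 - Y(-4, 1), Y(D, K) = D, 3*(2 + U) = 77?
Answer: -279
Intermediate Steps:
U = 71/3 (U = -2 + (⅓)*77 = -2 + 77/3 = 71/3 ≈ 23.667)
J = 42 (J = 38 - 1*(-4) = 38 + 4 = 42)
c = 71/3 ≈ 23.667
O(o, y) = -4
u = -20 (u = -62 + 42 = -20)
u/O(4, 8) + c*Z = -20/(-4) + (71/3)*(-12) = -20*(-¼) - 284 = 5 - 284 = -279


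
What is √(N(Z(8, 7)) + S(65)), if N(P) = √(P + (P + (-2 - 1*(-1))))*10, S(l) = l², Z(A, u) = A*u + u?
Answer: 5*√(169 + 2*√5) ≈ 65.854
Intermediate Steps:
Z(A, u) = u + A*u
N(P) = 10*√(-1 + 2*P) (N(P) = √(P + (P + (-2 + 1)))*10 = √(P + (P - 1))*10 = √(P + (-1 + P))*10 = √(-1 + 2*P)*10 = 10*√(-1 + 2*P))
√(N(Z(8, 7)) + S(65)) = √(10*√(-1 + 2*(7*(1 + 8))) + 65²) = √(10*√(-1 + 2*(7*9)) + 4225) = √(10*√(-1 + 2*63) + 4225) = √(10*√(-1 + 126) + 4225) = √(10*√125 + 4225) = √(10*(5*√5) + 4225) = √(50*√5 + 4225) = √(4225 + 50*√5)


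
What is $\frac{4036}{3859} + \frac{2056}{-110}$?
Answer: $- \frac{3745072}{212245} \approx -17.645$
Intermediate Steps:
$\frac{4036}{3859} + \frac{2056}{-110} = 4036 \cdot \frac{1}{3859} + 2056 \left(- \frac{1}{110}\right) = \frac{4036}{3859} - \frac{1028}{55} = - \frac{3745072}{212245}$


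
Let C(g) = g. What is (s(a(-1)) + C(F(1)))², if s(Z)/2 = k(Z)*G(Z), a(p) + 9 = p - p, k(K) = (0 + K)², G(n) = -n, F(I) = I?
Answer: 2128681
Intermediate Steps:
k(K) = K²
a(p) = -9 (a(p) = -9 + (p - p) = -9 + 0 = -9)
s(Z) = -2*Z³ (s(Z) = 2*(Z²*(-Z)) = 2*(-Z³) = -2*Z³)
(s(a(-1)) + C(F(1)))² = (-2*(-9)³ + 1)² = (-2*(-729) + 1)² = (1458 + 1)² = 1459² = 2128681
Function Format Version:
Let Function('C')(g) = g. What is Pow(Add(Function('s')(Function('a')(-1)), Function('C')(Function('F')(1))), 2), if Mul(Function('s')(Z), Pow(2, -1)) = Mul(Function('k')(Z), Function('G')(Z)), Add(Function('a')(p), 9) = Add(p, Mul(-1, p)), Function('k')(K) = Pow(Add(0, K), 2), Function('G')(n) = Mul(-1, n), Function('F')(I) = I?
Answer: 2128681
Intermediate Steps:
Function('k')(K) = Pow(K, 2)
Function('a')(p) = -9 (Function('a')(p) = Add(-9, Add(p, Mul(-1, p))) = Add(-9, 0) = -9)
Function('s')(Z) = Mul(-2, Pow(Z, 3)) (Function('s')(Z) = Mul(2, Mul(Pow(Z, 2), Mul(-1, Z))) = Mul(2, Mul(-1, Pow(Z, 3))) = Mul(-2, Pow(Z, 3)))
Pow(Add(Function('s')(Function('a')(-1)), Function('C')(Function('F')(1))), 2) = Pow(Add(Mul(-2, Pow(-9, 3)), 1), 2) = Pow(Add(Mul(-2, -729), 1), 2) = Pow(Add(1458, 1), 2) = Pow(1459, 2) = 2128681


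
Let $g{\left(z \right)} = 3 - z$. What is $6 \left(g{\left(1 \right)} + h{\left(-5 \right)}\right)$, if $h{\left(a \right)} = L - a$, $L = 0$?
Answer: $42$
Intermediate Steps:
$h{\left(a \right)} = - a$ ($h{\left(a \right)} = 0 - a = - a$)
$6 \left(g{\left(1 \right)} + h{\left(-5 \right)}\right) = 6 \left(\left(3 - 1\right) - -5\right) = 6 \left(\left(3 - 1\right) + 5\right) = 6 \left(2 + 5\right) = 6 \cdot 7 = 42$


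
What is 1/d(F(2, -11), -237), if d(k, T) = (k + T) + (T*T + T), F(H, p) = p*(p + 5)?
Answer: 1/55761 ≈ 1.7934e-5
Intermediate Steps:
F(H, p) = p*(5 + p)
d(k, T) = k + T² + 2*T (d(k, T) = (T + k) + (T² + T) = (T + k) + (T + T²) = k + T² + 2*T)
1/d(F(2, -11), -237) = 1/(-11*(5 - 11) + (-237)² + 2*(-237)) = 1/(-11*(-6) + 56169 - 474) = 1/(66 + 56169 - 474) = 1/55761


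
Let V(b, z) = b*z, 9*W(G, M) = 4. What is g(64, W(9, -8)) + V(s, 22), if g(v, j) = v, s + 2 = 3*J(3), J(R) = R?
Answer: 218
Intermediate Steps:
W(G, M) = 4/9 (W(G, M) = (⅑)*4 = 4/9)
s = 7 (s = -2 + 3*3 = -2 + 9 = 7)
g(64, W(9, -8)) + V(s, 22) = 64 + 7*22 = 64 + 154 = 218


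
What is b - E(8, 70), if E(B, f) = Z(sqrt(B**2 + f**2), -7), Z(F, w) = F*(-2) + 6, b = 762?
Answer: 756 + 4*sqrt(1241) ≈ 896.91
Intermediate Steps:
Z(F, w) = 6 - 2*F (Z(F, w) = -2*F + 6 = 6 - 2*F)
E(B, f) = 6 - 2*sqrt(B**2 + f**2)
b - E(8, 70) = 762 - (6 - 2*sqrt(8**2 + 70**2)) = 762 - (6 - 2*sqrt(64 + 4900)) = 762 - (6 - 4*sqrt(1241)) = 762 + (-6 + 4*sqrt(1241)) = 756 + 4*sqrt(1241)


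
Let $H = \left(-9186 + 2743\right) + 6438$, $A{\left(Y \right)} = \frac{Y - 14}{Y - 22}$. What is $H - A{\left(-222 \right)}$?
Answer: $- \frac{364}{61} \approx -5.9672$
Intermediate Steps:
$A{\left(Y \right)} = \frac{-14 + Y}{-22 + Y}$
$H = -5$ ($H = -6443 + 6438 = -5$)
$H - A{\left(-222 \right)} = -5 - \frac{-14 - 222}{-22 - 222} = -5 - \frac{1}{-244} \left(-236\right) = -5 - \left(- \frac{1}{244}\right) \left(-236\right) = -5 - \frac{59}{61} = - \frac{364}{61}$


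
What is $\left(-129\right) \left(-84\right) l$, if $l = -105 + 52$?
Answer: $-574308$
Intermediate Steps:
$l = -53$
$\left(-129\right) \left(-84\right) l = \left(-129\right) \left(-84\right) \left(-53\right) = 10836 \left(-53\right) = -574308$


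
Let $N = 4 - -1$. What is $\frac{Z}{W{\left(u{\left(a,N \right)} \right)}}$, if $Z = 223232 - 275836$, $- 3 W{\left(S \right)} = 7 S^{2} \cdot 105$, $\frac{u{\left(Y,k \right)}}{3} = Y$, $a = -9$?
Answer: $\frac{52604}{178605} \approx 0.29453$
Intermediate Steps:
$N = 5$ ($N = 4 + 1 = 5$)
$u{\left(Y,k \right)} = 3 Y$
$W{\left(S \right)} = - 245 S^{2}$ ($W{\left(S \right)} = - \frac{7 S^{2} \cdot 105}{3} = - \frac{735 S^{2}}{3} = - 245 S^{2}$)
$Z = -52604$ ($Z = 223232 - 275836 = -52604$)
$\frac{Z}{W{\left(u{\left(a,N \right)} \right)}} = - \frac{52604}{\left(-245\right) \left(3 \left(-9\right)\right)^{2}} = - \frac{52604}{\left(-245\right) \left(-27\right)^{2}} = - \frac{52604}{\left(-245\right) 729} = - \frac{52604}{-178605} = \left(-52604\right) \left(- \frac{1}{178605}\right) = \frac{52604}{178605}$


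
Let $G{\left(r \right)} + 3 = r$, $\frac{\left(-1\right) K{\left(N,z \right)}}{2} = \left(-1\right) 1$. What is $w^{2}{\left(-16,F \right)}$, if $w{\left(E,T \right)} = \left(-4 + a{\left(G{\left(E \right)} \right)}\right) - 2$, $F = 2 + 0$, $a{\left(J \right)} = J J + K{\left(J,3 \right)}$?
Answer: $127449$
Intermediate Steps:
$K{\left(N,z \right)} = 2$ ($K{\left(N,z \right)} = - 2 \left(\left(-1\right) 1\right) = \left(-2\right) \left(-1\right) = 2$)
$G{\left(r \right)} = -3 + r$
$a{\left(J \right)} = 2 + J^{2}$ ($a{\left(J \right)} = J J + 2 = J^{2} + 2 = 2 + J^{2}$)
$F = 2$
$w{\left(E,T \right)} = -4 + \left(-3 + E\right)^{2}$ ($w{\left(E,T \right)} = \left(-4 + \left(2 + \left(-3 + E\right)^{2}\right)\right) - 2 = \left(-2 + \left(-3 + E\right)^{2}\right) - 2 = -4 + \left(-3 + E\right)^{2}$)
$w^{2}{\left(-16,F \right)} = \left(-4 + \left(-3 - 16\right)^{2}\right)^{2} = \left(-4 + \left(-19\right)^{2}\right)^{2} = \left(-4 + 361\right)^{2} = 357^{2} = 127449$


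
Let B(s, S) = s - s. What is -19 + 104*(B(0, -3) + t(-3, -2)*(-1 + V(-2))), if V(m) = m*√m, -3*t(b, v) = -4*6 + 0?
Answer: -851 - 1664*I*√2 ≈ -851.0 - 2353.3*I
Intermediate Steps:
B(s, S) = 0
t(b, v) = 8 (t(b, v) = -(-4*6 + 0)/3 = -(-24 + 0)/3 = -⅓*(-24) = 8)
V(m) = m^(3/2)
-19 + 104*(B(0, -3) + t(-3, -2)*(-1 + V(-2))) = -19 + 104*(0 + 8*(-1 + (-2)^(3/2))) = -19 + 104*(0 + 8*(-1 - 2*I*√2)) = -19 + 104*(0 + (-8 - 16*I*√2)) = -19 + 104*(-8 - 16*I*√2) = -19 + (-832 - 1664*I*√2) = -851 - 1664*I*√2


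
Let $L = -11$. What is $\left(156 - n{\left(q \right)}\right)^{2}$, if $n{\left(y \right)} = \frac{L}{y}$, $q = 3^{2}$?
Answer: $\frac{2002225}{81} \approx 24719.0$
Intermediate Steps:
$q = 9$
$n{\left(y \right)} = - \frac{11}{y}$
$\left(156 - n{\left(q \right)}\right)^{2} = \left(156 - - \frac{11}{9}\right)^{2} = \left(156 + \frac{11}{9}\right)^{2} = \left(\frac{1415}{9}\right)^{2} = \frac{2002225}{81}$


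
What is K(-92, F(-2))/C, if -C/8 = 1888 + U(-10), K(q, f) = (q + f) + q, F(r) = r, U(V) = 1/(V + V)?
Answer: 465/37759 ≈ 0.012315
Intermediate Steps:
U(V) = 1/(2*V)
K(q, f) = f + 2*q (K(q, f) = (f + q) + q = f + 2*q)
C = -75518/5 (C = -8*(1888 + (1/2)/(-10)) = -8*(1888 + (1/2)*(-1/10)) = -8*(1888 - 1/20) = -8*37759/20 = -75518/5 ≈ -15104.)
K(-92, F(-2))/C = (-2 + 2*(-92))/(-75518/5) = (-2 - 184)*(-5/75518) = -186*(-5/75518) = 465/37759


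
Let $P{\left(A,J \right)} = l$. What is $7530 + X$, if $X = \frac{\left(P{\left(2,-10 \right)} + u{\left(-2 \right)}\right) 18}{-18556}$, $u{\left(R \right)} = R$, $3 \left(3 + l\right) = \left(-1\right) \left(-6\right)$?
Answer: $\frac{69863367}{9278} \approx 7530.0$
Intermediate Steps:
$l = -1$ ($l = -3 + \frac{\left(-1\right) \left(-6\right)}{3} = -3 + \frac{1}{3} \cdot 6 = -3 + 2 = -1$)
$P{\left(A,J \right)} = -1$
$X = \frac{27}{9278}$ ($X = \frac{\left(-1 - 2\right) 18}{-18556} = \left(-3\right) 18 \left(- \frac{1}{18556}\right) = \left(-54\right) \left(- \frac{1}{18556}\right) = \frac{27}{9278} \approx 0.0029101$)
$7530 + X = 7530 + \frac{27}{9278} = \frac{69863367}{9278}$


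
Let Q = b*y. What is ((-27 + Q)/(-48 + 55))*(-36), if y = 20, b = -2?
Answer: 2412/7 ≈ 344.57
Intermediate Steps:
Q = -40 (Q = -2*20 = -40)
((-27 + Q)/(-48 + 55))*(-36) = ((-27 - 40)/(-48 + 55))*(-36) = -67/7*(-36) = 2412/7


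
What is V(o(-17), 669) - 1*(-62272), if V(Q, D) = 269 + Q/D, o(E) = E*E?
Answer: 41840218/669 ≈ 62541.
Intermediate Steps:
o(E) = E²
V(o(-17), 669) - 1*(-62272) = (269 + (-17)²/669) - 1*(-62272) = (269 + 289*(1/669)) + 62272 = (269 + 289/669) + 62272 = 180250/669 + 62272 = 41840218/669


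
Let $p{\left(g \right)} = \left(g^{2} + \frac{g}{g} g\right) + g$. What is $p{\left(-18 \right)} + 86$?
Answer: $374$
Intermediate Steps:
$p{\left(g \right)} = g^{2} + 2 g$ ($p{\left(g \right)} = \left(g^{2} + 1 g\right) + g = \left(g^{2} + g\right) + g = \left(g + g^{2}\right) + g = g^{2} + 2 g$)
$p{\left(-18 \right)} + 86 = - 18 \left(2 - 18\right) + 86 = \left(-18\right) \left(-16\right) + 86 = 288 + 86 = 374$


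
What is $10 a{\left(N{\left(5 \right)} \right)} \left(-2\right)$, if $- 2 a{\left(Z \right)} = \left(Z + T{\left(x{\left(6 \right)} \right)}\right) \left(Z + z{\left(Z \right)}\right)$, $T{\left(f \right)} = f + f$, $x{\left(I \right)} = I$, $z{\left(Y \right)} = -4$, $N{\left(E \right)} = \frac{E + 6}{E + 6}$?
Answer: $-390$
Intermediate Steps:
$N{\left(E \right)} = 1$ ($N{\left(E \right)} = \frac{6 + E}{6 + E} = 1$)
$T{\left(f \right)} = 2 f$
$a{\left(Z \right)} = - \frac{\left(-4 + Z\right) \left(12 + Z\right)}{2}$ ($a{\left(Z \right)} = - \frac{\left(Z + 2 \cdot 6\right) \left(Z - 4\right)}{2} = - \frac{\left(Z + 12\right) \left(-4 + Z\right)}{2} = - \frac{\left(12 + Z\right) \left(-4 + Z\right)}{2} = - \frac{\left(-4 + Z\right) \left(12 + Z\right)}{2}$)
$10 a{\left(N{\left(5 \right)} \right)} \left(-2\right) = 10 \left(24 - 4 - \frac{1^{2}}{2}\right) \left(-2\right) = 10 \left(24 - 4 - \frac{1}{2}\right) \left(-2\right) = 10 \cdot \frac{39}{2} \left(-2\right) = 195 \left(-2\right) = -390$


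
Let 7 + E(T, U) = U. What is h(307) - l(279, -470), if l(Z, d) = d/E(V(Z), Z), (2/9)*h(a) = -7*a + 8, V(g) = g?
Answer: -1310057/136 ≈ -9632.8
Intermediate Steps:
h(a) = 36 - 63*a/2 (h(a) = 9*(-7*a + 8)/2 = 9*(8 - 7*a)/2 = 36 - 63*a/2)
E(T, U) = -7 + U
l(Z, d) = d/(-7 + Z)
h(307) - l(279, -470) = (36 - 63/2*307) - (-470)/(-7 + 279) = (36 - 19341/2) - (-470)/272 = -19269/2 - (-470)/272 = -19269/2 - 1*(-235/136) = -19269/2 + 235/136 = -1310057/136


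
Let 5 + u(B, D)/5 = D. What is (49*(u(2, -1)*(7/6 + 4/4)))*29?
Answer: -92365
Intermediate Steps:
u(B, D) = -25 + 5*D
(49*(u(2, -1)*(7/6 + 4/4)))*29 = (49*((-25 + 5*(-1))*(7/6 + 4/4)))*29 = (49*((-25 - 5)*(7*(⅙) + 4*(¼))))*29 = (49*(-30*(7/6 + 1)))*29 = (49*(-30*13/6))*29 = (49*(-65))*29 = -3185*29 = -92365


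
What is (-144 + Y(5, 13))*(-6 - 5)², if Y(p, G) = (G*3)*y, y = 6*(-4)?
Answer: -130680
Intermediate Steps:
y = -24
Y(p, G) = -72*G (Y(p, G) = (G*3)*(-24) = (3*G)*(-24) = -72*G)
(-144 + Y(5, 13))*(-6 - 5)² = (-144 - 72*13)*(-6 - 5)² = (-144 - 936)*(-11)² = -1080*121 = -130680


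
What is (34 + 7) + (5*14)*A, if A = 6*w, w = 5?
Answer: 2141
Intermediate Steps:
A = 30 (A = 6*5 = 30)
(34 + 7) + (5*14)*A = (34 + 7) + (5*14)*30 = 41 + 70*30 = 41 + 2100 = 2141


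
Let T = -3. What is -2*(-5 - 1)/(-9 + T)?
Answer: -1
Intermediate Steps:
-2*(-5 - 1)/(-9 + T) = -2*(-5 - 1)/(-9 - 3) = -(-12)/(-12) = -(-12)*(-1)/12 = -2*1/2 = -1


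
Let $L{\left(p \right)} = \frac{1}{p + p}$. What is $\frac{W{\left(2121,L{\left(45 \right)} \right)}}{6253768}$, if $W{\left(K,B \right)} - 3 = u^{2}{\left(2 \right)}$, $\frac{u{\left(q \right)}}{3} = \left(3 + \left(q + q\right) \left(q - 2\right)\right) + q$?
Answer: $\frac{57}{1563442} \approx 3.6458 \cdot 10^{-5}$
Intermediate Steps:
$u{\left(q \right)} = 9 + 3 q + 6 q \left(-2 + q\right)$ ($u{\left(q \right)} = 3 \left(\left(3 + \left(q + q\right) \left(q - 2\right)\right) + q\right) = 3 \left(\left(3 + 2 q \left(-2 + q\right)\right) + q\right) = 3 \left(3 + q + 2 q \left(-2 + q\right)\right) = 9 + 3 q + 6 q \left(-2 + q\right)$)
$L{\left(p \right)} = \frac{1}{2 p}$
$W{\left(K,B \right)} = 228$ ($W{\left(K,B \right)} = 3 + \left(9 - 18 + 6 \cdot 2^{2}\right)^{2} = 3 + \left(9 - 18 + 6 \cdot 4\right)^{2} = 3 + \left(9 - 18 + 24\right)^{2} = 3 + 15^{2} = 3 + 225 = 228$)
$\frac{W{\left(2121,L{\left(45 \right)} \right)}}{6253768} = \frac{228}{6253768} = 228 \cdot \frac{1}{6253768} = \frac{57}{1563442}$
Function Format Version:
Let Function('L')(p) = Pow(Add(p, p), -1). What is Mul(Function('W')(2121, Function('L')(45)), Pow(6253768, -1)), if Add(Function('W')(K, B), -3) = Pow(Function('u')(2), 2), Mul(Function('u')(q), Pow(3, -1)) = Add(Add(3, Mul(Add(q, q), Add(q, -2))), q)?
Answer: Rational(57, 1563442) ≈ 3.6458e-5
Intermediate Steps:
Function('u')(q) = Add(9, Mul(3, q), Mul(6, q, Add(-2, q))) (Function('u')(q) = Mul(3, Add(Add(3, Mul(Add(q, q), Add(q, -2))), q)) = Mul(3, Add(Add(3, Mul(Mul(2, q), Add(-2, q))), q)) = Mul(3, Add(Add(3, Mul(2, q, Add(-2, q))), q)) = Mul(3, Add(3, q, Mul(2, q, Add(-2, q)))) = Add(9, Mul(3, q), Mul(6, q, Add(-2, q))))
Function('L')(p) = Mul(Rational(1, 2), Pow(p, -1)) (Function('L')(p) = Pow(Mul(2, p), -1) = Mul(Rational(1, 2), Pow(p, -1)))
Function('W')(K, B) = 228 (Function('W')(K, B) = Add(3, Pow(Add(9, Mul(-9, 2), Mul(6, Pow(2, 2))), 2)) = Add(3, Pow(Add(9, -18, Mul(6, 4)), 2)) = Add(3, Pow(Add(9, -18, 24), 2)) = Add(3, Pow(15, 2)) = Add(3, 225) = 228)
Mul(Function('W')(2121, Function('L')(45)), Pow(6253768, -1)) = Mul(228, Pow(6253768, -1)) = Mul(228, Rational(1, 6253768)) = Rational(57, 1563442)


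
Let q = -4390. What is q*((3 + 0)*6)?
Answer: -79020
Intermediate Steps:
q*((3 + 0)*6) = -4390*(3 + 0)*6 = -13170*6 = -4390*18 = -79020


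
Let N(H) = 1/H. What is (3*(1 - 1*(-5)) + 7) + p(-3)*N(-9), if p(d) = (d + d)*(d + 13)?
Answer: 95/3 ≈ 31.667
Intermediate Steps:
p(d) = 2*d*(13 + d) (p(d) = (2*d)*(13 + d) = 2*d*(13 + d))
(3*(1 - 1*(-5)) + 7) + p(-3)*N(-9) = (3*(1 - 1*(-5)) + 7) + (2*(-3)*(13 - 3))/(-9) = (3*(1 + 5) + 7) + (2*(-3)*10)*(-⅑) = (3*6 + 7) - 60*(-⅑) = (18 + 7) + 20/3 = 25 + 20/3 = 95/3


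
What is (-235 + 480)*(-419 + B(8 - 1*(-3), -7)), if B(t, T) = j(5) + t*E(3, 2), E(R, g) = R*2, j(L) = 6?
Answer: -85015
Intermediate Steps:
E(R, g) = 2*R
B(t, T) = 6 + 6*t (B(t, T) = 6 + t*(2*3) = 6 + t*6 = 6 + 6*t)
(-235 + 480)*(-419 + B(8 - 1*(-3), -7)) = (-235 + 480)*(-419 + (6 + 6*(8 - 1*(-3)))) = 245*(-419 + (6 + 6*(8 + 3))) = 245*(-419 + (6 + 6*11)) = 245*(-419 + (6 + 66)) = 245*(-419 + 72) = 245*(-347) = -85015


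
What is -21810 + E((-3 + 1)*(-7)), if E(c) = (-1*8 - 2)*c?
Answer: -21950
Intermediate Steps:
E(c) = -10*c (E(c) = (-8 - 2)*c = -10*c)
-21810 + E((-3 + 1)*(-7)) = -21810 - 10*(-3 + 1)*(-7) = -21810 - (-20)*(-7) = -21810 - 10*14 = -21810 - 140 = -21950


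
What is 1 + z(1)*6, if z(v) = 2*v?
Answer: 13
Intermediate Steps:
1 + z(1)*6 = 1 + (2*1)*6 = 1 + 2*6 = 1 + 12 = 13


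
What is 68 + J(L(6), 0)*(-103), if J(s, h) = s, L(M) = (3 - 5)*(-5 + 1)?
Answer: -756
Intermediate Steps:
L(M) = 8 (L(M) = -2*(-4) = 8)
68 + J(L(6), 0)*(-103) = 68 + 8*(-103) = 68 - 824 = -756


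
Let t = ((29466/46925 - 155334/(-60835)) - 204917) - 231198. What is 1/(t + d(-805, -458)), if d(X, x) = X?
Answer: -570936475/249451748334588 ≈ -2.2888e-6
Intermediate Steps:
t = -248992144472213/570936475 (t = ((29466*(1/46925) - 155334*(-1/60835)) - 204917) - 231198 = ((29466/46925 + 155334/60835) - 204917) - 231198 = (1816322412/570936475 - 204917) - 231198 = -116992773325163/570936475 - 231198 = -248992144472213/570936475 ≈ -4.3611e+5)
1/(t + d(-805, -458)) = 1/(-248992144472213/570936475 - 805) = 1/(-249451748334588/570936475) = -570936475/249451748334588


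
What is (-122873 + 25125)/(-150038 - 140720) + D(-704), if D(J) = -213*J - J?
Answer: 21902267498/145379 ≈ 1.5066e+5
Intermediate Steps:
D(J) = -214*J
(-122873 + 25125)/(-150038 - 140720) + D(-704) = (-122873 + 25125)/(-150038 - 140720) - 214*(-704) = -97748/(-290758) + 150656 = -97748*(-1/290758) + 150656 = 48874/145379 + 150656 = 21902267498/145379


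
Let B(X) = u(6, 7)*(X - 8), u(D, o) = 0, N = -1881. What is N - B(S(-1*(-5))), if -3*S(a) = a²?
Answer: -1881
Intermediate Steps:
S(a) = -a²/3
B(X) = 0 (B(X) = 0*(X - 8) = 0*(-8 + X) = 0)
N - B(S(-1*(-5))) = -1881 - 1*0 = -1881 + 0 = -1881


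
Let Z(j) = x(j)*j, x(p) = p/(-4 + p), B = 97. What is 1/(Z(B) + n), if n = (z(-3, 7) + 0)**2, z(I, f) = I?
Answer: 93/10246 ≈ 0.0090767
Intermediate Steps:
n = 9 (n = (-3 + 0)**2 = (-3)**2 = 9)
Z(j) = j**2/(-4 + j) (Z(j) = (j/(-4 + j))*j = j**2/(-4 + j))
1/(Z(B) + n) = 1/(97**2/(-4 + 97) + 9) = 1/(9409/93 + 9) = 1/(10246/93) = 93/10246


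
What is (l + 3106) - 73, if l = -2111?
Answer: 922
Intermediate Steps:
(l + 3106) - 73 = (-2111 + 3106) - 73 = 995 - 73 = 922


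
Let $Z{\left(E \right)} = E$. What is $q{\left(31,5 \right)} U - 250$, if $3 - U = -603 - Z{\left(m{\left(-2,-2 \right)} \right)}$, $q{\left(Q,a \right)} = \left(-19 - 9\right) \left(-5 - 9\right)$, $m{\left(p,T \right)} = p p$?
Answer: $238870$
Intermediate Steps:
$m{\left(p,T \right)} = p^{2}$
$q{\left(Q,a \right)} = 392$ ($q{\left(Q,a \right)} = \left(-28\right) \left(-14\right) = 392$)
$U = 610$ ($U = 3 - \left(-603 - \left(-2\right)^{2}\right) = 3 - \left(-603 - 4\right) = 3 - -607 = 3 + 607 = 610$)
$q{\left(31,5 \right)} U - 250 = 392 \cdot 610 - 250 = 239120 - 250 = 238870$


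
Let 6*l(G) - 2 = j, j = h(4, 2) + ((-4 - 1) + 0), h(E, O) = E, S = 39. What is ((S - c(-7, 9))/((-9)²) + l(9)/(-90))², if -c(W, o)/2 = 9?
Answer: 143641/291600 ≈ 0.49260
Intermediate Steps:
c(W, o) = -18 (c(W, o) = -2*9 = -18)
j = -1 (j = 4 + ((-4 - 1) + 0) = 4 + (-5 + 0) = 4 - 5 = -1)
l(G) = ⅙ (l(G) = ⅓ + (⅙)*(-1) = ⅓ - ⅙ = ⅙)
((S - c(-7, 9))/((-9)²) + l(9)/(-90))² = ((39 - 1*(-18))/((-9)²) + (⅙)/(-90))² = ((39 + 18)/81 + (⅙)*(-1/90))² = (57*(1/81) - 1/540)² = (19/27 - 1/540)² = (379/540)² = 143641/291600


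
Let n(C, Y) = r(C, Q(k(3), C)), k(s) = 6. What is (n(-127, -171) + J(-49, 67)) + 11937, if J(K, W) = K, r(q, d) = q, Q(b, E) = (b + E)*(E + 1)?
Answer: 11761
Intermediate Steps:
Q(b, E) = (1 + E)*(E + b) (Q(b, E) = (E + b)*(1 + E) = (1 + E)*(E + b))
n(C, Y) = C
(n(-127, -171) + J(-49, 67)) + 11937 = (-127 - 49) + 11937 = -176 + 11937 = 11761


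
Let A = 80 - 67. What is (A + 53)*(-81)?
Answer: -5346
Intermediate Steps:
A = 13
(A + 53)*(-81) = (13 + 53)*(-81) = 66*(-81) = -5346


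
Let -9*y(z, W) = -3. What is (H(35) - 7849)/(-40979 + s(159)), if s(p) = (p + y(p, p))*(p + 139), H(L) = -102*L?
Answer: -34257/19507 ≈ -1.7561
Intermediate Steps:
y(z, W) = ⅓ (y(z, W) = -⅑*(-3) = ⅓)
s(p) = (139 + p)*(⅓ + p) (s(p) = (p + ⅓)*(p + 139) = (⅓ + p)*(139 + p) = (139 + p)*(⅓ + p))
(H(35) - 7849)/(-40979 + s(159)) = (-102*35 - 7849)/(-40979 + (139/3 + 159² + (418/3)*159)) = (-3570 - 7849)/(-40979 + (139/3 + 25281 + 22154)) = -11419/(-40979 + 142444/3) = -11419/19507/3 = -11419*3/19507 = -34257/19507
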